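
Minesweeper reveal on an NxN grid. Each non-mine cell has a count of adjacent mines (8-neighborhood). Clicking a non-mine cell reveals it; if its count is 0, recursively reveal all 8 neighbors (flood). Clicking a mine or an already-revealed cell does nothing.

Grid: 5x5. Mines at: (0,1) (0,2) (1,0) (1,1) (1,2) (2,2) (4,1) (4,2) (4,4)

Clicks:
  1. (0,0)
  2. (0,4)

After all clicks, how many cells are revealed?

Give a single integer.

Answer: 9

Derivation:
Click 1 (0,0) count=3: revealed 1 new [(0,0)] -> total=1
Click 2 (0,4) count=0: revealed 8 new [(0,3) (0,4) (1,3) (1,4) (2,3) (2,4) (3,3) (3,4)] -> total=9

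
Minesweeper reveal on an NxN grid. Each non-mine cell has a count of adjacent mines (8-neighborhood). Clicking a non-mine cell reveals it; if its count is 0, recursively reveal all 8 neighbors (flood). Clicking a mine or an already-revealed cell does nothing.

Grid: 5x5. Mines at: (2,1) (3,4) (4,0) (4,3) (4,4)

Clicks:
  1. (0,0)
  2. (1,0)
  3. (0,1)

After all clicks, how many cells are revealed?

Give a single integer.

Answer: 13

Derivation:
Click 1 (0,0) count=0: revealed 13 new [(0,0) (0,1) (0,2) (0,3) (0,4) (1,0) (1,1) (1,2) (1,3) (1,4) (2,2) (2,3) (2,4)] -> total=13
Click 2 (1,0) count=1: revealed 0 new [(none)] -> total=13
Click 3 (0,1) count=0: revealed 0 new [(none)] -> total=13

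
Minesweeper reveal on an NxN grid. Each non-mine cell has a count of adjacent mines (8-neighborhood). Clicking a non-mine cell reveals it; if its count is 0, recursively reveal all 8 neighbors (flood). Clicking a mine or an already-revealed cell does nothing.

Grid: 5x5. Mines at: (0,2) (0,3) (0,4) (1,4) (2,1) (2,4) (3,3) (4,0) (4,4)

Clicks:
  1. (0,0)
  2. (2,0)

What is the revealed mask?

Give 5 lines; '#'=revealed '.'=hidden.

Answer: ##...
##...
#....
.....
.....

Derivation:
Click 1 (0,0) count=0: revealed 4 new [(0,0) (0,1) (1,0) (1,1)] -> total=4
Click 2 (2,0) count=1: revealed 1 new [(2,0)] -> total=5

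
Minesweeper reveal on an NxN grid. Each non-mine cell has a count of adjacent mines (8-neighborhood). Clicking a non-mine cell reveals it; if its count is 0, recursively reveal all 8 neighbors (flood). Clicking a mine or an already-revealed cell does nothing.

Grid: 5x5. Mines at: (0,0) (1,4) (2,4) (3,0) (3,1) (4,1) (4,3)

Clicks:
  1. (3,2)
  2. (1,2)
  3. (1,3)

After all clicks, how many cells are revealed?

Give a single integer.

Answer: 10

Derivation:
Click 1 (3,2) count=3: revealed 1 new [(3,2)] -> total=1
Click 2 (1,2) count=0: revealed 9 new [(0,1) (0,2) (0,3) (1,1) (1,2) (1,3) (2,1) (2,2) (2,3)] -> total=10
Click 3 (1,3) count=2: revealed 0 new [(none)] -> total=10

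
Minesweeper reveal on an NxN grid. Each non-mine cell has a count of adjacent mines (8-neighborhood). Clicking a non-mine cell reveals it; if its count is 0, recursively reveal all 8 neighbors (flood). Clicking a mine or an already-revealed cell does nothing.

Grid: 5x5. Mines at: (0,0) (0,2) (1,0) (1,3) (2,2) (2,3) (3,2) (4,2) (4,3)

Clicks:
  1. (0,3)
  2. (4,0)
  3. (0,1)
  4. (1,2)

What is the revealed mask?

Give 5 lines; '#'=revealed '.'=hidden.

Click 1 (0,3) count=2: revealed 1 new [(0,3)] -> total=1
Click 2 (4,0) count=0: revealed 6 new [(2,0) (2,1) (3,0) (3,1) (4,0) (4,1)] -> total=7
Click 3 (0,1) count=3: revealed 1 new [(0,1)] -> total=8
Click 4 (1,2) count=4: revealed 1 new [(1,2)] -> total=9

Answer: .#.#.
..#..
##...
##...
##...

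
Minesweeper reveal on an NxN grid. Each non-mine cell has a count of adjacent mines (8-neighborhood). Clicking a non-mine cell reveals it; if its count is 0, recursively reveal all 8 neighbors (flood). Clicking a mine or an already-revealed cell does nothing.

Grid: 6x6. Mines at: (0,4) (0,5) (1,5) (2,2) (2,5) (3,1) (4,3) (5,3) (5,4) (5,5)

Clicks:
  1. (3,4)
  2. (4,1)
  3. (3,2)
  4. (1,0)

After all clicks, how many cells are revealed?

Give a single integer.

Click 1 (3,4) count=2: revealed 1 new [(3,4)] -> total=1
Click 2 (4,1) count=1: revealed 1 new [(4,1)] -> total=2
Click 3 (3,2) count=3: revealed 1 new [(3,2)] -> total=3
Click 4 (1,0) count=0: revealed 10 new [(0,0) (0,1) (0,2) (0,3) (1,0) (1,1) (1,2) (1,3) (2,0) (2,1)] -> total=13

Answer: 13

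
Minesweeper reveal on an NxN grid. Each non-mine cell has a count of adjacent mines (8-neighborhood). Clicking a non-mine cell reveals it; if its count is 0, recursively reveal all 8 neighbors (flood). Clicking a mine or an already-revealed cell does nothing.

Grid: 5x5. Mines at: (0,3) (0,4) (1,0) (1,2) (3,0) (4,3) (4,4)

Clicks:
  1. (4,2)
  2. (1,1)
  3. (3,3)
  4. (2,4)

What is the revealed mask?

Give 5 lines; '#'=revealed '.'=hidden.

Answer: .....
.#.##
...##
...##
..#..

Derivation:
Click 1 (4,2) count=1: revealed 1 new [(4,2)] -> total=1
Click 2 (1,1) count=2: revealed 1 new [(1,1)] -> total=2
Click 3 (3,3) count=2: revealed 1 new [(3,3)] -> total=3
Click 4 (2,4) count=0: revealed 5 new [(1,3) (1,4) (2,3) (2,4) (3,4)] -> total=8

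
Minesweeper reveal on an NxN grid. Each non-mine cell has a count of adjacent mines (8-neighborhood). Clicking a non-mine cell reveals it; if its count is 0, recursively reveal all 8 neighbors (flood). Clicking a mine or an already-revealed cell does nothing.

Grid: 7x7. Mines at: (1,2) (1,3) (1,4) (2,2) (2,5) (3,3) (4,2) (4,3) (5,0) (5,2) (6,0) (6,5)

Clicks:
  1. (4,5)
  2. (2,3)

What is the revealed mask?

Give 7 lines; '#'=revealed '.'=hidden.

Answer: .......
.......
...#...
....###
....###
....###
.......

Derivation:
Click 1 (4,5) count=0: revealed 9 new [(3,4) (3,5) (3,6) (4,4) (4,5) (4,6) (5,4) (5,5) (5,6)] -> total=9
Click 2 (2,3) count=5: revealed 1 new [(2,3)] -> total=10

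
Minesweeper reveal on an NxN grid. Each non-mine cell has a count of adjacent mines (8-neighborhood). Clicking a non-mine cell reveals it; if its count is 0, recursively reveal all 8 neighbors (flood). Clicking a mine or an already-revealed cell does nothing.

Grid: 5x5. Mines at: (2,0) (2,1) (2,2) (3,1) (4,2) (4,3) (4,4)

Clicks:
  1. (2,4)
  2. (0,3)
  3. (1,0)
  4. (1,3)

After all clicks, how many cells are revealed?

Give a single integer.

Click 1 (2,4) count=0: revealed 14 new [(0,0) (0,1) (0,2) (0,3) (0,4) (1,0) (1,1) (1,2) (1,3) (1,4) (2,3) (2,4) (3,3) (3,4)] -> total=14
Click 2 (0,3) count=0: revealed 0 new [(none)] -> total=14
Click 3 (1,0) count=2: revealed 0 new [(none)] -> total=14
Click 4 (1,3) count=1: revealed 0 new [(none)] -> total=14

Answer: 14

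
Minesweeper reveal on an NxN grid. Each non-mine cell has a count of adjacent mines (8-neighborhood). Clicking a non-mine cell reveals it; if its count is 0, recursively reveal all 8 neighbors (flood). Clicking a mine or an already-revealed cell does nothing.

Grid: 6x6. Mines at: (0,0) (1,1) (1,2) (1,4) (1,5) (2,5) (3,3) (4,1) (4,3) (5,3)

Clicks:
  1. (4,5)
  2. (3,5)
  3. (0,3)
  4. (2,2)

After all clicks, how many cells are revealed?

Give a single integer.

Answer: 8

Derivation:
Click 1 (4,5) count=0: revealed 6 new [(3,4) (3,5) (4,4) (4,5) (5,4) (5,5)] -> total=6
Click 2 (3,5) count=1: revealed 0 new [(none)] -> total=6
Click 3 (0,3) count=2: revealed 1 new [(0,3)] -> total=7
Click 4 (2,2) count=3: revealed 1 new [(2,2)] -> total=8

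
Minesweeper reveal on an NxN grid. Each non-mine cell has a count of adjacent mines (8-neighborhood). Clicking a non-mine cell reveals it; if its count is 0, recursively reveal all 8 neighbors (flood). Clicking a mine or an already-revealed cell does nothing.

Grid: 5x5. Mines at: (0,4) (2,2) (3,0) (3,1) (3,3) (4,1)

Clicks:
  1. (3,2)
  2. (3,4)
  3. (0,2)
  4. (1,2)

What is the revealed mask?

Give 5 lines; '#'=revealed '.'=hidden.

Click 1 (3,2) count=4: revealed 1 new [(3,2)] -> total=1
Click 2 (3,4) count=1: revealed 1 new [(3,4)] -> total=2
Click 3 (0,2) count=0: revealed 10 new [(0,0) (0,1) (0,2) (0,3) (1,0) (1,1) (1,2) (1,3) (2,0) (2,1)] -> total=12
Click 4 (1,2) count=1: revealed 0 new [(none)] -> total=12

Answer: ####.
####.
##...
..#.#
.....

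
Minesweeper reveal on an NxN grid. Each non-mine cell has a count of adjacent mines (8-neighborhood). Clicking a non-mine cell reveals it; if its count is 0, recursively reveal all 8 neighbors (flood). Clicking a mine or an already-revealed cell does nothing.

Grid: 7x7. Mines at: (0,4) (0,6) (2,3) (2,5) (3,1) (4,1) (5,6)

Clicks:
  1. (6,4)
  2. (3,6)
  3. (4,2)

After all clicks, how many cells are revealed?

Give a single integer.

Click 1 (6,4) count=0: revealed 20 new [(3,2) (3,3) (3,4) (3,5) (4,2) (4,3) (4,4) (4,5) (5,0) (5,1) (5,2) (5,3) (5,4) (5,5) (6,0) (6,1) (6,2) (6,3) (6,4) (6,5)] -> total=20
Click 2 (3,6) count=1: revealed 1 new [(3,6)] -> total=21
Click 3 (4,2) count=2: revealed 0 new [(none)] -> total=21

Answer: 21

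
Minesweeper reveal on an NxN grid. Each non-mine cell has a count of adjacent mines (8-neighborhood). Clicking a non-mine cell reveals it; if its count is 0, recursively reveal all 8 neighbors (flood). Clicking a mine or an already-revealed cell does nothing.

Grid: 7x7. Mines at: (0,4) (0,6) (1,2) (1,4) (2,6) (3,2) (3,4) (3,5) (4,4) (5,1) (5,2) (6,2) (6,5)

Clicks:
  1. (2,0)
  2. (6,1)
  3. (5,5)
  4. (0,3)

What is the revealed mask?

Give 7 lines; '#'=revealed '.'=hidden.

Click 1 (2,0) count=0: revealed 10 new [(0,0) (0,1) (1,0) (1,1) (2,0) (2,1) (3,0) (3,1) (4,0) (4,1)] -> total=10
Click 2 (6,1) count=3: revealed 1 new [(6,1)] -> total=11
Click 3 (5,5) count=2: revealed 1 new [(5,5)] -> total=12
Click 4 (0,3) count=3: revealed 1 new [(0,3)] -> total=13

Answer: ##.#...
##.....
##.....
##.....
##.....
.....#.
.#.....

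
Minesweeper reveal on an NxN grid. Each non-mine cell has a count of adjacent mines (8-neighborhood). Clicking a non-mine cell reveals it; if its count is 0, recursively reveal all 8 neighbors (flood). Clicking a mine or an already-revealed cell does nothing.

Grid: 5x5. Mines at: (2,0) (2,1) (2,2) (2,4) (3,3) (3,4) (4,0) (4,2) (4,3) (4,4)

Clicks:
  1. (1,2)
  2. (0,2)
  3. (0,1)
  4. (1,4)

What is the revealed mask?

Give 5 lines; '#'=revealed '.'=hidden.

Answer: #####
#####
.....
.....
.....

Derivation:
Click 1 (1,2) count=2: revealed 1 new [(1,2)] -> total=1
Click 2 (0,2) count=0: revealed 9 new [(0,0) (0,1) (0,2) (0,3) (0,4) (1,0) (1,1) (1,3) (1,4)] -> total=10
Click 3 (0,1) count=0: revealed 0 new [(none)] -> total=10
Click 4 (1,4) count=1: revealed 0 new [(none)] -> total=10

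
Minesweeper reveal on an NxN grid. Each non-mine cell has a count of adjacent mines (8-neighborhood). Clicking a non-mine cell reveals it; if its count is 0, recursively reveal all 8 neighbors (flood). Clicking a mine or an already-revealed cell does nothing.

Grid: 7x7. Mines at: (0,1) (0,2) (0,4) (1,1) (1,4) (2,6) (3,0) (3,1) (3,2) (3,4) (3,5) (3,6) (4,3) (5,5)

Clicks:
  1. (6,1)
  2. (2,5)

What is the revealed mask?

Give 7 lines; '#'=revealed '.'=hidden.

Click 1 (6,1) count=0: revealed 13 new [(4,0) (4,1) (4,2) (5,0) (5,1) (5,2) (5,3) (5,4) (6,0) (6,1) (6,2) (6,3) (6,4)] -> total=13
Click 2 (2,5) count=5: revealed 1 new [(2,5)] -> total=14

Answer: .......
.......
.....#.
.......
###....
#####..
#####..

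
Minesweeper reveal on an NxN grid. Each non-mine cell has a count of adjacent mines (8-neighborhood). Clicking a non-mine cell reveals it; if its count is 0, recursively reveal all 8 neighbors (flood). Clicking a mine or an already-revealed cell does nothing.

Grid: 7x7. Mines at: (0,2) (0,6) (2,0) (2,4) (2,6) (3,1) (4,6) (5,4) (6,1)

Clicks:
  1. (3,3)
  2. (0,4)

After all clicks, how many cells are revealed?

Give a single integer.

Click 1 (3,3) count=1: revealed 1 new [(3,3)] -> total=1
Click 2 (0,4) count=0: revealed 6 new [(0,3) (0,4) (0,5) (1,3) (1,4) (1,5)] -> total=7

Answer: 7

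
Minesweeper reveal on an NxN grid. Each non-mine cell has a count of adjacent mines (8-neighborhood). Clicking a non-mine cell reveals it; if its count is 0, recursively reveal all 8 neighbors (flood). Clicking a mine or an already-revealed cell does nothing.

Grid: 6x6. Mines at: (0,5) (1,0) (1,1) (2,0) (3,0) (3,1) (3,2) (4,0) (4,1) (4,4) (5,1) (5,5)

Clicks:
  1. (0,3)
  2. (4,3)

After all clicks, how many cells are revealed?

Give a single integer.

Answer: 15

Derivation:
Click 1 (0,3) count=0: revealed 14 new [(0,2) (0,3) (0,4) (1,2) (1,3) (1,4) (1,5) (2,2) (2,3) (2,4) (2,5) (3,3) (3,4) (3,5)] -> total=14
Click 2 (4,3) count=2: revealed 1 new [(4,3)] -> total=15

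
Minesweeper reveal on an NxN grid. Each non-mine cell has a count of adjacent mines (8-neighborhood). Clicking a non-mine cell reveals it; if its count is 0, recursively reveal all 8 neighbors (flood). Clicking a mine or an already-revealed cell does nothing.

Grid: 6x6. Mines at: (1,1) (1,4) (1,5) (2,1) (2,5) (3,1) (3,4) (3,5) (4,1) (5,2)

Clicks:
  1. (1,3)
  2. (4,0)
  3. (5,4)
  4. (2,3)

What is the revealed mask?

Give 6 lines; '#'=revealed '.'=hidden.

Answer: ......
...#..
...#..
......
#..###
...###

Derivation:
Click 1 (1,3) count=1: revealed 1 new [(1,3)] -> total=1
Click 2 (4,0) count=2: revealed 1 new [(4,0)] -> total=2
Click 3 (5,4) count=0: revealed 6 new [(4,3) (4,4) (4,5) (5,3) (5,4) (5,5)] -> total=8
Click 4 (2,3) count=2: revealed 1 new [(2,3)] -> total=9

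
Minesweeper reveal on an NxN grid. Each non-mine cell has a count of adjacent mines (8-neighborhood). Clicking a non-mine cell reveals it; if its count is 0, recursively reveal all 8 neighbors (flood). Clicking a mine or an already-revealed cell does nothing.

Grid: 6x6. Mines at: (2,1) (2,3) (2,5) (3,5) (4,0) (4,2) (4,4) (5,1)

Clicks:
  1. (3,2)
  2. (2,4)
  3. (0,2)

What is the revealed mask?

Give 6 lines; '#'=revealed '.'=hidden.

Click 1 (3,2) count=3: revealed 1 new [(3,2)] -> total=1
Click 2 (2,4) count=3: revealed 1 new [(2,4)] -> total=2
Click 3 (0,2) count=0: revealed 12 new [(0,0) (0,1) (0,2) (0,3) (0,4) (0,5) (1,0) (1,1) (1,2) (1,3) (1,4) (1,5)] -> total=14

Answer: ######
######
....#.
..#...
......
......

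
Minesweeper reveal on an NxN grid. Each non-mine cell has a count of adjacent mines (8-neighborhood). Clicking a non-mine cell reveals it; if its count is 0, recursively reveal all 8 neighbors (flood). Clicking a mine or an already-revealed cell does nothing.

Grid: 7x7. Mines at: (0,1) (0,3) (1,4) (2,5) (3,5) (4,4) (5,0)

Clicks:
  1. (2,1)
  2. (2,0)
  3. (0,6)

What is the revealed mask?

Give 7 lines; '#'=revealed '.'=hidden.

Answer: .....##
####.##
####...
####...
####.##
.######
.######

Derivation:
Click 1 (2,1) count=0: revealed 30 new [(1,0) (1,1) (1,2) (1,3) (2,0) (2,1) (2,2) (2,3) (3,0) (3,1) (3,2) (3,3) (4,0) (4,1) (4,2) (4,3) (4,5) (4,6) (5,1) (5,2) (5,3) (5,4) (5,5) (5,6) (6,1) (6,2) (6,3) (6,4) (6,5) (6,6)] -> total=30
Click 2 (2,0) count=0: revealed 0 new [(none)] -> total=30
Click 3 (0,6) count=0: revealed 4 new [(0,5) (0,6) (1,5) (1,6)] -> total=34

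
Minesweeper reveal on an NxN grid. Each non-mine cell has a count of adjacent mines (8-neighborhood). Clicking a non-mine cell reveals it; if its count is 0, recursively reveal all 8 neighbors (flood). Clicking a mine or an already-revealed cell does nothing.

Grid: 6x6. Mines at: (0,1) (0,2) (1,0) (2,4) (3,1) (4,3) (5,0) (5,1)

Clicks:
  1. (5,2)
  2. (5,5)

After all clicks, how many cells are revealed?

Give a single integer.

Answer: 7

Derivation:
Click 1 (5,2) count=2: revealed 1 new [(5,2)] -> total=1
Click 2 (5,5) count=0: revealed 6 new [(3,4) (3,5) (4,4) (4,5) (5,4) (5,5)] -> total=7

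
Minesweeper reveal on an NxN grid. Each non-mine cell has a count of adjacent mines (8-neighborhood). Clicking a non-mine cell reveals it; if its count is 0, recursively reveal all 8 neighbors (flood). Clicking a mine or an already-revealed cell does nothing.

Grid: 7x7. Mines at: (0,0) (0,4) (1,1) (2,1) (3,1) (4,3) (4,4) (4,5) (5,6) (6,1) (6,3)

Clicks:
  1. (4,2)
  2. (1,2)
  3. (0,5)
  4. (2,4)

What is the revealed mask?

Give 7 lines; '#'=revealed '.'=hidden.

Click 1 (4,2) count=2: revealed 1 new [(4,2)] -> total=1
Click 2 (1,2) count=2: revealed 1 new [(1,2)] -> total=2
Click 3 (0,5) count=1: revealed 1 new [(0,5)] -> total=3
Click 4 (2,4) count=0: revealed 15 new [(0,6) (1,3) (1,4) (1,5) (1,6) (2,2) (2,3) (2,4) (2,5) (2,6) (3,2) (3,3) (3,4) (3,5) (3,6)] -> total=18

Answer: .....##
..#####
..#####
..#####
..#....
.......
.......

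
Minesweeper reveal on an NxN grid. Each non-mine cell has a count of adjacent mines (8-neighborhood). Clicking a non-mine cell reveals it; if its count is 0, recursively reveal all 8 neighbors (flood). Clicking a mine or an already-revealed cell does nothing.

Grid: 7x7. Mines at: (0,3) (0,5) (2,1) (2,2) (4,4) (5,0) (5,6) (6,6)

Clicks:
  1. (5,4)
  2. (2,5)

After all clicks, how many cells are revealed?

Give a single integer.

Answer: 15

Derivation:
Click 1 (5,4) count=1: revealed 1 new [(5,4)] -> total=1
Click 2 (2,5) count=0: revealed 14 new [(1,3) (1,4) (1,5) (1,6) (2,3) (2,4) (2,5) (2,6) (3,3) (3,4) (3,5) (3,6) (4,5) (4,6)] -> total=15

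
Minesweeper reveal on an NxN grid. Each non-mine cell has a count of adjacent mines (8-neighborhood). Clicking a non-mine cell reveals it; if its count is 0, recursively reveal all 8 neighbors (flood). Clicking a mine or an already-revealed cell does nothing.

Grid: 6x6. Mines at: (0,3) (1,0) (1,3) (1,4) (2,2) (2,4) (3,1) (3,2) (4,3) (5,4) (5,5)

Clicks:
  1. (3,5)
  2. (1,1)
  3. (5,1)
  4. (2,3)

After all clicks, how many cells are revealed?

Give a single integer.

Answer: 9

Derivation:
Click 1 (3,5) count=1: revealed 1 new [(3,5)] -> total=1
Click 2 (1,1) count=2: revealed 1 new [(1,1)] -> total=2
Click 3 (5,1) count=0: revealed 6 new [(4,0) (4,1) (4,2) (5,0) (5,1) (5,2)] -> total=8
Click 4 (2,3) count=5: revealed 1 new [(2,3)] -> total=9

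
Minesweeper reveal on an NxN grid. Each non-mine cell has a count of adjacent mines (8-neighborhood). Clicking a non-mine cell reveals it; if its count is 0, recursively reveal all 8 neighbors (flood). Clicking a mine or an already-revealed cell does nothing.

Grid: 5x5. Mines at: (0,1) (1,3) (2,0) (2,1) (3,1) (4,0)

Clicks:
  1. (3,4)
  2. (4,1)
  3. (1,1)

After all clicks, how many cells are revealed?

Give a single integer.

Answer: 11

Derivation:
Click 1 (3,4) count=0: revealed 9 new [(2,2) (2,3) (2,4) (3,2) (3,3) (3,4) (4,2) (4,3) (4,4)] -> total=9
Click 2 (4,1) count=2: revealed 1 new [(4,1)] -> total=10
Click 3 (1,1) count=3: revealed 1 new [(1,1)] -> total=11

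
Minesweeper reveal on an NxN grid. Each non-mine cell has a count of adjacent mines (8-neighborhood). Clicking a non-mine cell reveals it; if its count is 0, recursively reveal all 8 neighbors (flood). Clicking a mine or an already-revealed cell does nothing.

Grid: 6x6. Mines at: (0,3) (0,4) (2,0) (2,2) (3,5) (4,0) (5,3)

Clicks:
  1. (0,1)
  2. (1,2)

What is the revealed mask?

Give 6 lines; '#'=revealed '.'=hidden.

Click 1 (0,1) count=0: revealed 6 new [(0,0) (0,1) (0,2) (1,0) (1,1) (1,2)] -> total=6
Click 2 (1,2) count=2: revealed 0 new [(none)] -> total=6

Answer: ###...
###...
......
......
......
......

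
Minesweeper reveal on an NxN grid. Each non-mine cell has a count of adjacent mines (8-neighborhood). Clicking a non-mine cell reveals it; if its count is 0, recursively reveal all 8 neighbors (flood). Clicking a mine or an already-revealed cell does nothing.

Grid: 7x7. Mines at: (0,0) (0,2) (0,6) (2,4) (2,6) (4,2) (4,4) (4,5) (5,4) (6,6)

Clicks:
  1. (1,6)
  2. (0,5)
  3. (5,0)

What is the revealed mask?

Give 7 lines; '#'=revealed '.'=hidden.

Click 1 (1,6) count=2: revealed 1 new [(1,6)] -> total=1
Click 2 (0,5) count=1: revealed 1 new [(0,5)] -> total=2
Click 3 (5,0) count=0: revealed 22 new [(1,0) (1,1) (1,2) (1,3) (2,0) (2,1) (2,2) (2,3) (3,0) (3,1) (3,2) (3,3) (4,0) (4,1) (5,0) (5,1) (5,2) (5,3) (6,0) (6,1) (6,2) (6,3)] -> total=24

Answer: .....#.
####..#
####...
####...
##.....
####...
####...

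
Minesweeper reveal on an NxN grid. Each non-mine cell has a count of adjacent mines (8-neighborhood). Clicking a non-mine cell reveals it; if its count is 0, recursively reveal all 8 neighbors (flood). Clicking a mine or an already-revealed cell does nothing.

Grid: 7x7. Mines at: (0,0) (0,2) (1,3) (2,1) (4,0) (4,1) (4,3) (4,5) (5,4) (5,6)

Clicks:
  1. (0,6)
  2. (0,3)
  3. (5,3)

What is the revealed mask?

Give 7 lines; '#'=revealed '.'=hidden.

Click 1 (0,6) count=0: revealed 12 new [(0,4) (0,5) (0,6) (1,4) (1,5) (1,6) (2,4) (2,5) (2,6) (3,4) (3,5) (3,6)] -> total=12
Click 2 (0,3) count=2: revealed 1 new [(0,3)] -> total=13
Click 3 (5,3) count=2: revealed 1 new [(5,3)] -> total=14

Answer: ...####
....###
....###
....###
.......
...#...
.......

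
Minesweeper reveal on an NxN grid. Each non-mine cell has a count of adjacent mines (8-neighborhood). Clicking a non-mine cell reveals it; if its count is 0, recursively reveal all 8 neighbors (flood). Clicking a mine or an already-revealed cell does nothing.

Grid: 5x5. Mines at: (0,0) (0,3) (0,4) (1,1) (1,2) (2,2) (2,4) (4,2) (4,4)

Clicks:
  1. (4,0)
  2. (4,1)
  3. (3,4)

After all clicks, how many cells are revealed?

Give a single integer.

Click 1 (4,0) count=0: revealed 6 new [(2,0) (2,1) (3,0) (3,1) (4,0) (4,1)] -> total=6
Click 2 (4,1) count=1: revealed 0 new [(none)] -> total=6
Click 3 (3,4) count=2: revealed 1 new [(3,4)] -> total=7

Answer: 7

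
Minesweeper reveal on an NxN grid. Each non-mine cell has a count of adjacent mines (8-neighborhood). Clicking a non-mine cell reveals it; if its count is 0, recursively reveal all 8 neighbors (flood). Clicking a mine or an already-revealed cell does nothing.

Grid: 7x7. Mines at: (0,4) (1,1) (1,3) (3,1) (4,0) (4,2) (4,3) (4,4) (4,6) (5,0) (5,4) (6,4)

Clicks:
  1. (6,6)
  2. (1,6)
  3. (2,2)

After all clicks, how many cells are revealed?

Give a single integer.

Click 1 (6,6) count=0: revealed 4 new [(5,5) (5,6) (6,5) (6,6)] -> total=4
Click 2 (1,6) count=0: revealed 11 new [(0,5) (0,6) (1,4) (1,5) (1,6) (2,4) (2,5) (2,6) (3,4) (3,5) (3,6)] -> total=15
Click 3 (2,2) count=3: revealed 1 new [(2,2)] -> total=16

Answer: 16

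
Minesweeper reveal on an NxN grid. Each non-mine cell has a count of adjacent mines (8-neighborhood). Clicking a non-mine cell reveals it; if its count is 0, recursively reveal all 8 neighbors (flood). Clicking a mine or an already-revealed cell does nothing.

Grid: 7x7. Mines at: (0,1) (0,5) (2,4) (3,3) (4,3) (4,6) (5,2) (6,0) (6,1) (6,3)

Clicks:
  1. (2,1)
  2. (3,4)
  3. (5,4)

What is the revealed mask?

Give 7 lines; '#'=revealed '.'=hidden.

Answer: .......
###....
###....
###.#..
###....
##..#..
.......

Derivation:
Click 1 (2,1) count=0: revealed 14 new [(1,0) (1,1) (1,2) (2,0) (2,1) (2,2) (3,0) (3,1) (3,2) (4,0) (4,1) (4,2) (5,0) (5,1)] -> total=14
Click 2 (3,4) count=3: revealed 1 new [(3,4)] -> total=15
Click 3 (5,4) count=2: revealed 1 new [(5,4)] -> total=16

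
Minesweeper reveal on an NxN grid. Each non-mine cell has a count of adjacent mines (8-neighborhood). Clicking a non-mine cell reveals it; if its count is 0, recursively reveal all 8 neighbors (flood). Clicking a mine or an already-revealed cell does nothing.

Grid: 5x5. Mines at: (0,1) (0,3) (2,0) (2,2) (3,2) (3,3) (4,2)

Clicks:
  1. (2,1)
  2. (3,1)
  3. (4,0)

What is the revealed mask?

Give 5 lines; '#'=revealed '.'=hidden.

Click 1 (2,1) count=3: revealed 1 new [(2,1)] -> total=1
Click 2 (3,1) count=4: revealed 1 new [(3,1)] -> total=2
Click 3 (4,0) count=0: revealed 3 new [(3,0) (4,0) (4,1)] -> total=5

Answer: .....
.....
.#...
##...
##...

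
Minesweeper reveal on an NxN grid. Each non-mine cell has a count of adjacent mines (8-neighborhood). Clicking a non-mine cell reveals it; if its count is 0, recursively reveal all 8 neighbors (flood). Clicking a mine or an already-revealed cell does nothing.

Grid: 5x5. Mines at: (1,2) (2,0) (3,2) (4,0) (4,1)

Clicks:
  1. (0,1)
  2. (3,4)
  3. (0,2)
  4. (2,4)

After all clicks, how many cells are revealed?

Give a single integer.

Answer: 12

Derivation:
Click 1 (0,1) count=1: revealed 1 new [(0,1)] -> total=1
Click 2 (3,4) count=0: revealed 10 new [(0,3) (0,4) (1,3) (1,4) (2,3) (2,4) (3,3) (3,4) (4,3) (4,4)] -> total=11
Click 3 (0,2) count=1: revealed 1 new [(0,2)] -> total=12
Click 4 (2,4) count=0: revealed 0 new [(none)] -> total=12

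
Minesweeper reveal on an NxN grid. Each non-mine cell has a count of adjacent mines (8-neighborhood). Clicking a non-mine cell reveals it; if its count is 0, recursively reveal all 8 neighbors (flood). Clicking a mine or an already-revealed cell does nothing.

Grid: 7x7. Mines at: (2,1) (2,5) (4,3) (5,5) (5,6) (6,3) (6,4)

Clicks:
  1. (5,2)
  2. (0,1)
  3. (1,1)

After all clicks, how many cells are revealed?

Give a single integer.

Answer: 21

Derivation:
Click 1 (5,2) count=2: revealed 1 new [(5,2)] -> total=1
Click 2 (0,1) count=0: revealed 20 new [(0,0) (0,1) (0,2) (0,3) (0,4) (0,5) (0,6) (1,0) (1,1) (1,2) (1,3) (1,4) (1,5) (1,6) (2,2) (2,3) (2,4) (3,2) (3,3) (3,4)] -> total=21
Click 3 (1,1) count=1: revealed 0 new [(none)] -> total=21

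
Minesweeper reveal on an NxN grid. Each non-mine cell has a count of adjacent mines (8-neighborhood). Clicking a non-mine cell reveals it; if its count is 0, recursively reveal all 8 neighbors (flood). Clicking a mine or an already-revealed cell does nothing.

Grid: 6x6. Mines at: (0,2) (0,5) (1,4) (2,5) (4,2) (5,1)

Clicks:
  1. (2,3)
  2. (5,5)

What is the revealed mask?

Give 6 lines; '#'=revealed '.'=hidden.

Click 1 (2,3) count=1: revealed 1 new [(2,3)] -> total=1
Click 2 (5,5) count=0: revealed 9 new [(3,3) (3,4) (3,5) (4,3) (4,4) (4,5) (5,3) (5,4) (5,5)] -> total=10

Answer: ......
......
...#..
...###
...###
...###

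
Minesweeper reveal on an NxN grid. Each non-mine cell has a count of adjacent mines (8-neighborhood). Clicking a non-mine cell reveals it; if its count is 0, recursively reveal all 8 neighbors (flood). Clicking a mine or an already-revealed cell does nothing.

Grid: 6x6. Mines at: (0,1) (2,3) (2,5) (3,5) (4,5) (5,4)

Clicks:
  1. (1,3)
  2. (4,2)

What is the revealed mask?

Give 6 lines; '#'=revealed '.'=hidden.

Answer: ......
####..
###...
####..
####..
####..

Derivation:
Click 1 (1,3) count=1: revealed 1 new [(1,3)] -> total=1
Click 2 (4,2) count=0: revealed 18 new [(1,0) (1,1) (1,2) (2,0) (2,1) (2,2) (3,0) (3,1) (3,2) (3,3) (4,0) (4,1) (4,2) (4,3) (5,0) (5,1) (5,2) (5,3)] -> total=19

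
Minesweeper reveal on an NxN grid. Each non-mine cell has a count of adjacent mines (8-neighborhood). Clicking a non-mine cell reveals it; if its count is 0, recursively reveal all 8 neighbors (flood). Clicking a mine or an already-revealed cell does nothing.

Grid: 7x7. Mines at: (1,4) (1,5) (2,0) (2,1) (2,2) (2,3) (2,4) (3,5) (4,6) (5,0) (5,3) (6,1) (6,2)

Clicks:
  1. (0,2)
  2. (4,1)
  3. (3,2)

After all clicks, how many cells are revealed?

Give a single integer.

Answer: 10

Derivation:
Click 1 (0,2) count=0: revealed 8 new [(0,0) (0,1) (0,2) (0,3) (1,0) (1,1) (1,2) (1,3)] -> total=8
Click 2 (4,1) count=1: revealed 1 new [(4,1)] -> total=9
Click 3 (3,2) count=3: revealed 1 new [(3,2)] -> total=10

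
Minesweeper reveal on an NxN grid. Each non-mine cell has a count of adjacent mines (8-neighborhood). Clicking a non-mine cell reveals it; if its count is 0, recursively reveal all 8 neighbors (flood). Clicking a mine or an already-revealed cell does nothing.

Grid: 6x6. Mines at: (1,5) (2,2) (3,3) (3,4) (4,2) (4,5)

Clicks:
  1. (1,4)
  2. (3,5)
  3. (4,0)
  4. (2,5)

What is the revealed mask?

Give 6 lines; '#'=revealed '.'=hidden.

Answer: #####.
#####.
##...#
##...#
##....
##....

Derivation:
Click 1 (1,4) count=1: revealed 1 new [(1,4)] -> total=1
Click 2 (3,5) count=2: revealed 1 new [(3,5)] -> total=2
Click 3 (4,0) count=0: revealed 17 new [(0,0) (0,1) (0,2) (0,3) (0,4) (1,0) (1,1) (1,2) (1,3) (2,0) (2,1) (3,0) (3,1) (4,0) (4,1) (5,0) (5,1)] -> total=19
Click 4 (2,5) count=2: revealed 1 new [(2,5)] -> total=20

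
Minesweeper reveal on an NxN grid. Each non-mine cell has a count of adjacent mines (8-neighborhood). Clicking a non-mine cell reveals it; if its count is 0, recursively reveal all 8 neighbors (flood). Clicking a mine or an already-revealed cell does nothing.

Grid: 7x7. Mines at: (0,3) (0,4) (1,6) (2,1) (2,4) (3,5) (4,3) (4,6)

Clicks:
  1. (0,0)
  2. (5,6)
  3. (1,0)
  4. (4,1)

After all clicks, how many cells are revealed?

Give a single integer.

Click 1 (0,0) count=0: revealed 6 new [(0,0) (0,1) (0,2) (1,0) (1,1) (1,2)] -> total=6
Click 2 (5,6) count=1: revealed 1 new [(5,6)] -> total=7
Click 3 (1,0) count=1: revealed 0 new [(none)] -> total=7
Click 4 (4,1) count=0: revealed 19 new [(3,0) (3,1) (3,2) (4,0) (4,1) (4,2) (5,0) (5,1) (5,2) (5,3) (5,4) (5,5) (6,0) (6,1) (6,2) (6,3) (6,4) (6,5) (6,6)] -> total=26

Answer: 26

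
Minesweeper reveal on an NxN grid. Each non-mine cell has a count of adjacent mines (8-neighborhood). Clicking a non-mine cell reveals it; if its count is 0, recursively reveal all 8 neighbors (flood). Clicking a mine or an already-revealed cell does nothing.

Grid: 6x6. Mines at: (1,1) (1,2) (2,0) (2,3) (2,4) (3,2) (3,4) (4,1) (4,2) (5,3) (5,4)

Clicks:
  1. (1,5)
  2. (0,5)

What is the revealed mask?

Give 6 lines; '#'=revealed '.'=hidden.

Answer: ...###
...###
......
......
......
......

Derivation:
Click 1 (1,5) count=1: revealed 1 new [(1,5)] -> total=1
Click 2 (0,5) count=0: revealed 5 new [(0,3) (0,4) (0,5) (1,3) (1,4)] -> total=6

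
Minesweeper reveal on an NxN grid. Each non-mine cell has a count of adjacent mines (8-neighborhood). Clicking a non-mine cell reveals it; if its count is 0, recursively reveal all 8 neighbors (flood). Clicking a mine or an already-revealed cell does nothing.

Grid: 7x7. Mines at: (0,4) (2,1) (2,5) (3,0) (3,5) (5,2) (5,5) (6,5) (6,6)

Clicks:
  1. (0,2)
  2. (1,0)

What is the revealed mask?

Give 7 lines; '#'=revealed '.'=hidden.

Click 1 (0,2) count=0: revealed 8 new [(0,0) (0,1) (0,2) (0,3) (1,0) (1,1) (1,2) (1,3)] -> total=8
Click 2 (1,0) count=1: revealed 0 new [(none)] -> total=8

Answer: ####...
####...
.......
.......
.......
.......
.......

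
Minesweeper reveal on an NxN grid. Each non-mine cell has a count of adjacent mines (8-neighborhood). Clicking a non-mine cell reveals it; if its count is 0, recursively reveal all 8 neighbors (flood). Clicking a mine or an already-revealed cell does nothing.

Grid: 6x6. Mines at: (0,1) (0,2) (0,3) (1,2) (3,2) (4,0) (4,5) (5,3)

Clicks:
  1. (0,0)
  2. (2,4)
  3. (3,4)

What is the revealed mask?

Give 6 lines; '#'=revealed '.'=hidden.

Click 1 (0,0) count=1: revealed 1 new [(0,0)] -> total=1
Click 2 (2,4) count=0: revealed 11 new [(0,4) (0,5) (1,3) (1,4) (1,5) (2,3) (2,4) (2,5) (3,3) (3,4) (3,5)] -> total=12
Click 3 (3,4) count=1: revealed 0 new [(none)] -> total=12

Answer: #...##
...###
...###
...###
......
......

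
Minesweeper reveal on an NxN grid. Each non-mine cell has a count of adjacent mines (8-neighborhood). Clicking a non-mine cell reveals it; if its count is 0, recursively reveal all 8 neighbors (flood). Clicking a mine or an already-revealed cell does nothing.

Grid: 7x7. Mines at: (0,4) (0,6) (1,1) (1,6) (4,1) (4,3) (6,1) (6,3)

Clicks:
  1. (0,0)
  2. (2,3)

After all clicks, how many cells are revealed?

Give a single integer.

Click 1 (0,0) count=1: revealed 1 new [(0,0)] -> total=1
Click 2 (2,3) count=0: revealed 23 new [(1,2) (1,3) (1,4) (1,5) (2,2) (2,3) (2,4) (2,5) (2,6) (3,2) (3,3) (3,4) (3,5) (3,6) (4,4) (4,5) (4,6) (5,4) (5,5) (5,6) (6,4) (6,5) (6,6)] -> total=24

Answer: 24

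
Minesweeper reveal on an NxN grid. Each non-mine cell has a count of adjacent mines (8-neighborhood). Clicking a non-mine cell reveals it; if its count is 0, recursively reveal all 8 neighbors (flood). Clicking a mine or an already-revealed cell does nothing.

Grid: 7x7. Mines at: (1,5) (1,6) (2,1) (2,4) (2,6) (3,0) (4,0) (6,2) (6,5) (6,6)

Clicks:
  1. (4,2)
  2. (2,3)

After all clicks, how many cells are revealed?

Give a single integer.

Answer: 19

Derivation:
Click 1 (4,2) count=0: revealed 18 new [(3,1) (3,2) (3,3) (3,4) (3,5) (3,6) (4,1) (4,2) (4,3) (4,4) (4,5) (4,6) (5,1) (5,2) (5,3) (5,4) (5,5) (5,6)] -> total=18
Click 2 (2,3) count=1: revealed 1 new [(2,3)] -> total=19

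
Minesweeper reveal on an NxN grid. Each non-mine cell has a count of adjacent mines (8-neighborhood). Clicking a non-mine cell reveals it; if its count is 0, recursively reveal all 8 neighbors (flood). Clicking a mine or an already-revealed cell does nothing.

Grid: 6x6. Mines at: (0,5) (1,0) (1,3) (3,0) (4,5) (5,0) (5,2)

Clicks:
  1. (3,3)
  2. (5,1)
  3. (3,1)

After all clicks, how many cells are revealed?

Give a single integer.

Click 1 (3,3) count=0: revealed 12 new [(2,1) (2,2) (2,3) (2,4) (3,1) (3,2) (3,3) (3,4) (4,1) (4,2) (4,3) (4,4)] -> total=12
Click 2 (5,1) count=2: revealed 1 new [(5,1)] -> total=13
Click 3 (3,1) count=1: revealed 0 new [(none)] -> total=13

Answer: 13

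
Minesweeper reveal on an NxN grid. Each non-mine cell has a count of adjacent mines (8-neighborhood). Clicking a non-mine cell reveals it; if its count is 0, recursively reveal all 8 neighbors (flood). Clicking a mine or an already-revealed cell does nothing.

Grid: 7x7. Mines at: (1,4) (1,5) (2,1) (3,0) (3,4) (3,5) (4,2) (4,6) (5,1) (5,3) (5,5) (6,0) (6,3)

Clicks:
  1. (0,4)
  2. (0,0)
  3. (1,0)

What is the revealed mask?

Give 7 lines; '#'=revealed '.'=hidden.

Answer: #####..
####...
.......
.......
.......
.......
.......

Derivation:
Click 1 (0,4) count=2: revealed 1 new [(0,4)] -> total=1
Click 2 (0,0) count=0: revealed 8 new [(0,0) (0,1) (0,2) (0,3) (1,0) (1,1) (1,2) (1,3)] -> total=9
Click 3 (1,0) count=1: revealed 0 new [(none)] -> total=9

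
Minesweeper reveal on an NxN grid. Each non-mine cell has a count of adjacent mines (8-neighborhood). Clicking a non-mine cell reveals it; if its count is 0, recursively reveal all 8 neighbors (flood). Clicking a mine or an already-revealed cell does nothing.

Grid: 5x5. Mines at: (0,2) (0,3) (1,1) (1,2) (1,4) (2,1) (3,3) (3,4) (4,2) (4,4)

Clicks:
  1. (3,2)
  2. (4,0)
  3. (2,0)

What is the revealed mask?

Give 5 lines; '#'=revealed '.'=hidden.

Answer: .....
.....
#....
###..
##...

Derivation:
Click 1 (3,2) count=3: revealed 1 new [(3,2)] -> total=1
Click 2 (4,0) count=0: revealed 4 new [(3,0) (3,1) (4,0) (4,1)] -> total=5
Click 3 (2,0) count=2: revealed 1 new [(2,0)] -> total=6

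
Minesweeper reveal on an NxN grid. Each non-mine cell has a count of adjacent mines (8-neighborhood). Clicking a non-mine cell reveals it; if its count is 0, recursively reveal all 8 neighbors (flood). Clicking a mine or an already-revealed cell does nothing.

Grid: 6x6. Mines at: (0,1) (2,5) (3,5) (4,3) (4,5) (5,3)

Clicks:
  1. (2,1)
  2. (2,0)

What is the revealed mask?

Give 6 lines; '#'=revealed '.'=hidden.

Click 1 (2,1) count=0: revealed 26 new [(0,2) (0,3) (0,4) (0,5) (1,0) (1,1) (1,2) (1,3) (1,4) (1,5) (2,0) (2,1) (2,2) (2,3) (2,4) (3,0) (3,1) (3,2) (3,3) (3,4) (4,0) (4,1) (4,2) (5,0) (5,1) (5,2)] -> total=26
Click 2 (2,0) count=0: revealed 0 new [(none)] -> total=26

Answer: ..####
######
#####.
#####.
###...
###...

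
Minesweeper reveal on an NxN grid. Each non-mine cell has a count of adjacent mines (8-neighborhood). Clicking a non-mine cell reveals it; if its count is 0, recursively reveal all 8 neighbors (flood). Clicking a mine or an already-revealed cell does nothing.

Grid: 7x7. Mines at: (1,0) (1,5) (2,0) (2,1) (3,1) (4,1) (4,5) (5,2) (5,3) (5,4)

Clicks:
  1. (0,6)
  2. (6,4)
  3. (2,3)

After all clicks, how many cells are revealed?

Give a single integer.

Click 1 (0,6) count=1: revealed 1 new [(0,6)] -> total=1
Click 2 (6,4) count=2: revealed 1 new [(6,4)] -> total=2
Click 3 (2,3) count=0: revealed 17 new [(0,1) (0,2) (0,3) (0,4) (1,1) (1,2) (1,3) (1,4) (2,2) (2,3) (2,4) (3,2) (3,3) (3,4) (4,2) (4,3) (4,4)] -> total=19

Answer: 19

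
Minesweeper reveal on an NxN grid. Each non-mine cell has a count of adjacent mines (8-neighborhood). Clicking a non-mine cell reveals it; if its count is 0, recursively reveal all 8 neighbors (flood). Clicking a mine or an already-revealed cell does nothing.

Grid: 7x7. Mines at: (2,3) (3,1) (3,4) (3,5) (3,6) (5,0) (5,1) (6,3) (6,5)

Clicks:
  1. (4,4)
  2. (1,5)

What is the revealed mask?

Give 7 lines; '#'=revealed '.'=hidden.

Click 1 (4,4) count=2: revealed 1 new [(4,4)] -> total=1
Click 2 (1,5) count=0: revealed 20 new [(0,0) (0,1) (0,2) (0,3) (0,4) (0,5) (0,6) (1,0) (1,1) (1,2) (1,3) (1,4) (1,5) (1,6) (2,0) (2,1) (2,2) (2,4) (2,5) (2,6)] -> total=21

Answer: #######
#######
###.###
.......
....#..
.......
.......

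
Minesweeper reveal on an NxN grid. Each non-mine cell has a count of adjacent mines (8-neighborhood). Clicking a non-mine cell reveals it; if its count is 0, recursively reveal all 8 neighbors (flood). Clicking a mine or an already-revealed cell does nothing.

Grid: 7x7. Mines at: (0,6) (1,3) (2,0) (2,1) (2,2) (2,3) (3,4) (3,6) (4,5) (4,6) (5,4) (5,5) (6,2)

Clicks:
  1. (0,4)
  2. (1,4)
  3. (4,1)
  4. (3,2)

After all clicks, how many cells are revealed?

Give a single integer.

Click 1 (0,4) count=1: revealed 1 new [(0,4)] -> total=1
Click 2 (1,4) count=2: revealed 1 new [(1,4)] -> total=2
Click 3 (4,1) count=0: revealed 14 new [(3,0) (3,1) (3,2) (3,3) (4,0) (4,1) (4,2) (4,3) (5,0) (5,1) (5,2) (5,3) (6,0) (6,1)] -> total=16
Click 4 (3,2) count=3: revealed 0 new [(none)] -> total=16

Answer: 16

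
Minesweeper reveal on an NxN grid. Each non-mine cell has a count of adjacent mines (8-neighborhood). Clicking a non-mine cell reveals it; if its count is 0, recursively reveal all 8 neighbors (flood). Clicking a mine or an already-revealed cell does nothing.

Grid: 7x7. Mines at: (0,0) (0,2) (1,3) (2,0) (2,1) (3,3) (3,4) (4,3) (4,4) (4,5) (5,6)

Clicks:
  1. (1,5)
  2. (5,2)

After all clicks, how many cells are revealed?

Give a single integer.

Click 1 (1,5) count=0: revealed 11 new [(0,4) (0,5) (0,6) (1,4) (1,5) (1,6) (2,4) (2,5) (2,6) (3,5) (3,6)] -> total=11
Click 2 (5,2) count=1: revealed 1 new [(5,2)] -> total=12

Answer: 12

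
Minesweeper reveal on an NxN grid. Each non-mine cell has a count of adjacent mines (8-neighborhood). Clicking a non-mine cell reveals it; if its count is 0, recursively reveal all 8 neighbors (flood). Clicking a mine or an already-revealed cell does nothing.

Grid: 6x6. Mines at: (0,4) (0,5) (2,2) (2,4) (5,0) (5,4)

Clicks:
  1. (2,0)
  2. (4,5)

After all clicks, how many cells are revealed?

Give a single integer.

Answer: 15

Derivation:
Click 1 (2,0) count=0: revealed 14 new [(0,0) (0,1) (0,2) (0,3) (1,0) (1,1) (1,2) (1,3) (2,0) (2,1) (3,0) (3,1) (4,0) (4,1)] -> total=14
Click 2 (4,5) count=1: revealed 1 new [(4,5)] -> total=15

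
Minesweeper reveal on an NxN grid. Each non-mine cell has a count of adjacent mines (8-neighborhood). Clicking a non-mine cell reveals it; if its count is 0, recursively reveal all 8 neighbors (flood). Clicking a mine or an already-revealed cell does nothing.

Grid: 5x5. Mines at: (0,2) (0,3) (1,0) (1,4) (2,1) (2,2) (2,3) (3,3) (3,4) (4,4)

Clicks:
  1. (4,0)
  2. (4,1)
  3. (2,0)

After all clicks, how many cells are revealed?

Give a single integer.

Click 1 (4,0) count=0: revealed 6 new [(3,0) (3,1) (3,2) (4,0) (4,1) (4,2)] -> total=6
Click 2 (4,1) count=0: revealed 0 new [(none)] -> total=6
Click 3 (2,0) count=2: revealed 1 new [(2,0)] -> total=7

Answer: 7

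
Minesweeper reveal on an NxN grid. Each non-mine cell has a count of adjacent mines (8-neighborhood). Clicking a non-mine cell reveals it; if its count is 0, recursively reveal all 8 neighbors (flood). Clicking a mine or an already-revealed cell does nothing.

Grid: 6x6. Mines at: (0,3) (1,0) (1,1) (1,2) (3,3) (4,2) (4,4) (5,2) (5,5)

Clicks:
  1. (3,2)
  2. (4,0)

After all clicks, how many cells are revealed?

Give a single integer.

Answer: 9

Derivation:
Click 1 (3,2) count=2: revealed 1 new [(3,2)] -> total=1
Click 2 (4,0) count=0: revealed 8 new [(2,0) (2,1) (3,0) (3,1) (4,0) (4,1) (5,0) (5,1)] -> total=9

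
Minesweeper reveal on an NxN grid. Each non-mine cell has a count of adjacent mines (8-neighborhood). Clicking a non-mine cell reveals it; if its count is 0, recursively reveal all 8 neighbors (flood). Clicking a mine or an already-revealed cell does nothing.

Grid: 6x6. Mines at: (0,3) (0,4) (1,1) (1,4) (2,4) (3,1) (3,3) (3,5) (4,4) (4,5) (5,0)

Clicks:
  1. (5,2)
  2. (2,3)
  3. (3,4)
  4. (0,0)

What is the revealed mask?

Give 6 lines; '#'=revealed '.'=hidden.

Answer: #.....
......
...#..
....#.
.###..
.###..

Derivation:
Click 1 (5,2) count=0: revealed 6 new [(4,1) (4,2) (4,3) (5,1) (5,2) (5,3)] -> total=6
Click 2 (2,3) count=3: revealed 1 new [(2,3)] -> total=7
Click 3 (3,4) count=5: revealed 1 new [(3,4)] -> total=8
Click 4 (0,0) count=1: revealed 1 new [(0,0)] -> total=9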